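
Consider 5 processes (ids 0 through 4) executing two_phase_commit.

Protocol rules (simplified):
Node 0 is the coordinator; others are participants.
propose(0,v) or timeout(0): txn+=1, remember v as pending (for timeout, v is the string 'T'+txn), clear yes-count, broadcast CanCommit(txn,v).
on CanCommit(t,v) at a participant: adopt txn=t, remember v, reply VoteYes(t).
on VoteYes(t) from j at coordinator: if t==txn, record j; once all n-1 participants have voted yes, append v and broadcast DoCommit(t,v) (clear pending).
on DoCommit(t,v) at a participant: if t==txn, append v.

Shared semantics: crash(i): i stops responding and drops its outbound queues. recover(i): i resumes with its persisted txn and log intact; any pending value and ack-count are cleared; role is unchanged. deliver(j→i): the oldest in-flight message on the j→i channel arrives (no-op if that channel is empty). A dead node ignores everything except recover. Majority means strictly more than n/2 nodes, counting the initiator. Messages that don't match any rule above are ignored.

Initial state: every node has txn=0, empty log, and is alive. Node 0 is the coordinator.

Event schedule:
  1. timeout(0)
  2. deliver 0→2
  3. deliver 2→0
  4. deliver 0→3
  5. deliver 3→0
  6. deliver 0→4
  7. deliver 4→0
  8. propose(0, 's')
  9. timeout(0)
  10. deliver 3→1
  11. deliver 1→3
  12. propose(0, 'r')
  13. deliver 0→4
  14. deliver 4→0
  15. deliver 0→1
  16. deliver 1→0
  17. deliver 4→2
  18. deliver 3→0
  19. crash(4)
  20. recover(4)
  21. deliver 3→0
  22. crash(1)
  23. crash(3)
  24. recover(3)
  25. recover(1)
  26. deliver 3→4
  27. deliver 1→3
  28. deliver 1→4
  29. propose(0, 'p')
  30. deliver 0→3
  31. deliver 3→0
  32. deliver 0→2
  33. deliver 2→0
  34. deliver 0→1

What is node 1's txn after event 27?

after 1 — timeout(0): n0:coor/t1/[-]
after 2 — deliver 0→2: n2:part/t1/[-]
after 3 — deliver 2→0: ·
after 4 — deliver 0→3: n3:part/t1/[-]
after 5 — deliver 3→0: ·
after 6 — deliver 0→4: n4:part/t1/[-]
after 7 — deliver 4→0: ·
after 8 — propose(0,'s'): n0:coor/t2/[-]
after 9 — timeout(0): n0:coor/t3/[-]
after 10 — deliver 3→1: ·
after 11 — deliver 1→3: ·
after 12 — propose(0,'r'): n0:coor/t4/[-]
after 13 — deliver 0→4: n4:part/t2/[-]
after 14 — deliver 4→0: ·
after 15 — deliver 0→1: n1:part/t1/[-]
after 16 — deliver 1→0: ·
after 17 — deliver 4→2: ·
after 18 — deliver 3→0: ·
after 19 — crash(4): n4:✗part/t2/[-]
after 20 — recover(4): n4:part/t2/[-]
after 21 — deliver 3→0: ·
after 22 — crash(1): n1:✗part/t1/[-]
after 23 — crash(3): n3:✗part/t1/[-]
after 24 — recover(3): n3:part/t1/[-]
after 25 — recover(1): n1:part/t1/[-]
after 26 — deliver 3→4: ·
after 27 — deliver 1→3: ·

1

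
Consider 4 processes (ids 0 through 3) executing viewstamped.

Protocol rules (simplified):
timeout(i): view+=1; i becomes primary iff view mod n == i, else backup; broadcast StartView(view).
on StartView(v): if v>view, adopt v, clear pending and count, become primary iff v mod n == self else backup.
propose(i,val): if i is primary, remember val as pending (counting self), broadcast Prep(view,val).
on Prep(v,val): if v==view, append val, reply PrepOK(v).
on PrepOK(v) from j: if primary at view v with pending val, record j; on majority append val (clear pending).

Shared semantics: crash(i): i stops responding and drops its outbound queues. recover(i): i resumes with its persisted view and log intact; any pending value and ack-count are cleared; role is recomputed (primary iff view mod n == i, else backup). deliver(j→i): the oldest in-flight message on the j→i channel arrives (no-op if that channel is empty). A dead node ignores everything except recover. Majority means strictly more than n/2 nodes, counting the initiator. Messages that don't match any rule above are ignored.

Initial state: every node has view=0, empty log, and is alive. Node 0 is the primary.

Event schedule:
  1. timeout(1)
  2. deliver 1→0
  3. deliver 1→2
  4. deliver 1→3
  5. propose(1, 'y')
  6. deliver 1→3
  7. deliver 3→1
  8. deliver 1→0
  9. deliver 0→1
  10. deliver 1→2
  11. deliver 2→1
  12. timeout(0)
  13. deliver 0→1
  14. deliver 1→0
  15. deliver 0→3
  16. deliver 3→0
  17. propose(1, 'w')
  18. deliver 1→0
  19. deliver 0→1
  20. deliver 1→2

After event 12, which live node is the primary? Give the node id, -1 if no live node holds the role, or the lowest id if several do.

1

1. timeout(1):  <1:prim v1 ->
2. deliver 1→0:  <0:back v1 ->
3. deliver 1→2:  <2:back v1 ->
4. deliver 1→3:  <3:back v1 ->
5. propose(1,'y'):  nop
6. deliver 1→3:  <3:back v1 y>
7. deliver 3→1:  nop
8. deliver 1→0:  <0:back v1 y>
9. deliver 0→1:  <1:prim v1 y>
10. deliver 1→2:  <2:back v1 y>
11. deliver 2→1:  nop
12. timeout(0):  <0:back v2 y>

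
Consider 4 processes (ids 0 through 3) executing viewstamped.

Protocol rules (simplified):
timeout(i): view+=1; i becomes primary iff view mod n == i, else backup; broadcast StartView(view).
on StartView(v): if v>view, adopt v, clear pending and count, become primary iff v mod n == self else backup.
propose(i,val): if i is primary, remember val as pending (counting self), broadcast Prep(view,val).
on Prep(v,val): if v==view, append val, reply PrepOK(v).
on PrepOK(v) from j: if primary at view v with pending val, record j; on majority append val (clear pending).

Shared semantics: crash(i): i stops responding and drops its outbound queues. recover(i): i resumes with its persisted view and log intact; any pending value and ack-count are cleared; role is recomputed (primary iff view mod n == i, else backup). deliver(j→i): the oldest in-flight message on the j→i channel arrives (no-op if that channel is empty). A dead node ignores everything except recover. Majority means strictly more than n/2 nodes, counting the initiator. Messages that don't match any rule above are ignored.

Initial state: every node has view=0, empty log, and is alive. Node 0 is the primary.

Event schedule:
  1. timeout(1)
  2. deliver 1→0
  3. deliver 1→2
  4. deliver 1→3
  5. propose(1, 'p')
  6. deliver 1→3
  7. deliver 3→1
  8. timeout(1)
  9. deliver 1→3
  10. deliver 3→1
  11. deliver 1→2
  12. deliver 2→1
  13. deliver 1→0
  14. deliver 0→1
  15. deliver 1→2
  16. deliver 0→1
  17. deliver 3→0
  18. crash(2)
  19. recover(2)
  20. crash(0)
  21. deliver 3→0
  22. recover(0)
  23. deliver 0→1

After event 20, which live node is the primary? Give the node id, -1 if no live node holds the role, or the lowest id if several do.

after 1 — timeout(1): n1:prim/v1/[-]
after 2 — deliver 1→0: n0:back/v1/[-]
after 3 — deliver 1→2: n2:back/v1/[-]
after 4 — deliver 1→3: n3:back/v1/[-]
after 5 — propose(1,'p'): ·
after 6 — deliver 1→3: n3:back/v1/[p]
after 7 — deliver 3→1: ·
after 8 — timeout(1): n1:back/v2/[-]
after 9 — deliver 1→3: n3:back/v2/[p]
after 10 — deliver 3→1: ·
after 11 — deliver 1→2: n2:back/v1/[p]
after 12 — deliver 2→1: ·
after 13 — deliver 1→0: n0:back/v1/[p]
after 14 — deliver 0→1: ·
after 15 — deliver 1→2: n2:prim/v2/[p]
after 16 — deliver 0→1: ·
after 17 — deliver 3→0: ·
after 18 — crash(2): n2:✗prim/v2/[p]
after 19 — recover(2): n2:prim/v2/[p]
after 20 — crash(0): n0:✗back/v1/[p]

2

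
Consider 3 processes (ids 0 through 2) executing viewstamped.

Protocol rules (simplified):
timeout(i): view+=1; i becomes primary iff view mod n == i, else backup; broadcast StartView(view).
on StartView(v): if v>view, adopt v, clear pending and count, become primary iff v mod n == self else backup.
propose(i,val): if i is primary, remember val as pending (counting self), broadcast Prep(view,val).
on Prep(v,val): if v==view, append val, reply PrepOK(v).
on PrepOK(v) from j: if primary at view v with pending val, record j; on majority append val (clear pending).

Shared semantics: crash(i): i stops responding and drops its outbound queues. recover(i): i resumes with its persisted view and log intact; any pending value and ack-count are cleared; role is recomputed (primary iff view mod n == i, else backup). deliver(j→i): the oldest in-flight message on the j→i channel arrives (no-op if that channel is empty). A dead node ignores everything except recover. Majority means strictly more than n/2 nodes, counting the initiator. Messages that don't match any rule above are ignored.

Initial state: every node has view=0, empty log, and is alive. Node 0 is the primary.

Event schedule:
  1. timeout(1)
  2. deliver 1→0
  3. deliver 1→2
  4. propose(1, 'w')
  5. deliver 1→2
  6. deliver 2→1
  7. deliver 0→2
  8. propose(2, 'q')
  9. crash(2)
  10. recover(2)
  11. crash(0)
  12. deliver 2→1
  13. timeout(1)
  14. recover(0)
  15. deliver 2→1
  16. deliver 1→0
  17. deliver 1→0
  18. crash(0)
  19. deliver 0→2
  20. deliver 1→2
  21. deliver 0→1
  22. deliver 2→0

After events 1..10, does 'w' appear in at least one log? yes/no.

yes

after 1 — timeout(1): n1:prim/v1/[-]
after 2 — deliver 1→0: n0:back/v1/[-]
after 3 — deliver 1→2: n2:back/v1/[-]
after 4 — propose(1,'w'): ·
after 5 — deliver 1→2: n2:back/v1/[w]
after 6 — deliver 2→1: n1:prim/v1/[w]
after 7 — deliver 0→2: ·
after 8 — propose(2,'q'): ·
after 9 — crash(2): n2:✗back/v1/[w]
after 10 — recover(2): n2:back/v1/[w]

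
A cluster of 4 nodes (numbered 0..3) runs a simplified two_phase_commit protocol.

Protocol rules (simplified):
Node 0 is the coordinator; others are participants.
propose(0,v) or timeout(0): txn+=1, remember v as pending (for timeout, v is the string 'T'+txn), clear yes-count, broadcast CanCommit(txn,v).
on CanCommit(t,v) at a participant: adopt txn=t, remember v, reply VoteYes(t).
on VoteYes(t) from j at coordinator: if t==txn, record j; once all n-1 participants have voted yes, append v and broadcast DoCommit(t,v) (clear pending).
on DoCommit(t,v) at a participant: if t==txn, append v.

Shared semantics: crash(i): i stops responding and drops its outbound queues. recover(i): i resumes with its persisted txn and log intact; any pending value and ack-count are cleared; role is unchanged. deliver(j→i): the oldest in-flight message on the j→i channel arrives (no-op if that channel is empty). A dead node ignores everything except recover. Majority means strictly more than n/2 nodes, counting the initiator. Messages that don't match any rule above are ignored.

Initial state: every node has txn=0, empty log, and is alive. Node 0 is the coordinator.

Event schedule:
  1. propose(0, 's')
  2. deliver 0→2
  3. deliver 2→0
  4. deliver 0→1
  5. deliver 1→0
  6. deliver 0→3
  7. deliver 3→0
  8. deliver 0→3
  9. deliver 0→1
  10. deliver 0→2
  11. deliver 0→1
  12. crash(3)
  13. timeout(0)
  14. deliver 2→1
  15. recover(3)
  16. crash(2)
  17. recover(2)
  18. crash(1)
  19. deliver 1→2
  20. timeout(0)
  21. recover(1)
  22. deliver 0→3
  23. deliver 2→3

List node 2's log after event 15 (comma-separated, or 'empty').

step 1 propose(0,'s'): 0={coor,t=1,log=-}
step 2 deliver 0→2: 2={part,t=1,log=-}
step 3 deliver 2→0: —
step 4 deliver 0→1: 1={part,t=1,log=-}
step 5 deliver 1→0: —
step 6 deliver 0→3: 3={part,t=1,log=-}
step 7 deliver 3→0: 0={coor,t=1,log=s}
step 8 deliver 0→3: 3={part,t=1,log=s}
step 9 deliver 0→1: 1={part,t=1,log=s}
step 10 deliver 0→2: 2={part,t=1,log=s}
step 11 deliver 0→1: —
step 12 crash(3): 3={✗part,t=1,log=s}
step 13 timeout(0): 0={coor,t=2,log=s}
step 14 deliver 2→1: —
step 15 recover(3): 3={part,t=1,log=s}

s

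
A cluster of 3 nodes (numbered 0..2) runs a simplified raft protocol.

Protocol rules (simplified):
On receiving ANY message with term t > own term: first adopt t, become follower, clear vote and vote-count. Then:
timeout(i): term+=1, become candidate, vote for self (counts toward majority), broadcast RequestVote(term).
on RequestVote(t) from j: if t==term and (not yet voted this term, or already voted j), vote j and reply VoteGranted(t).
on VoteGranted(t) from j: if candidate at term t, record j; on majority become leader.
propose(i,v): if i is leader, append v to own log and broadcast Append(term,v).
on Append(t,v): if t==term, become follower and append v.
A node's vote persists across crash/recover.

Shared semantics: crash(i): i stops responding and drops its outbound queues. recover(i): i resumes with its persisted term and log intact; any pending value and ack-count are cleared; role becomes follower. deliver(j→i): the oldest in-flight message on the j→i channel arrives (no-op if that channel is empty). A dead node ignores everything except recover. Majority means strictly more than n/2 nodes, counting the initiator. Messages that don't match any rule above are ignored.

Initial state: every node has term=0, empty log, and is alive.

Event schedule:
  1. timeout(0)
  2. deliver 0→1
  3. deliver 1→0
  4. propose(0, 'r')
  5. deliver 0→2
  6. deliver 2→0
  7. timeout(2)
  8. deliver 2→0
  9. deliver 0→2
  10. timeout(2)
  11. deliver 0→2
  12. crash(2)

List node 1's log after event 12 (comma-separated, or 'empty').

e1 timeout(0): 0[cand,t=1,-]
e2 deliver 0→1: 1[foll,t=1,-]
e3 deliver 1→0: 0[lead,t=1,-]
e4 propose(0,'r'): 0[lead,t=1,r]
e5 deliver 0→2: 2[foll,t=1,-]
e6 deliver 2→0: ·
e7 timeout(2): 2[cand,t=2,-]
e8 deliver 2→0: 0[foll,t=2,r]
e9 deliver 0→2: ·
e10 timeout(2): 2[cand,t=3,-]
e11 deliver 0→2: ·
e12 crash(2): 2[✗cand,t=3,-]

empty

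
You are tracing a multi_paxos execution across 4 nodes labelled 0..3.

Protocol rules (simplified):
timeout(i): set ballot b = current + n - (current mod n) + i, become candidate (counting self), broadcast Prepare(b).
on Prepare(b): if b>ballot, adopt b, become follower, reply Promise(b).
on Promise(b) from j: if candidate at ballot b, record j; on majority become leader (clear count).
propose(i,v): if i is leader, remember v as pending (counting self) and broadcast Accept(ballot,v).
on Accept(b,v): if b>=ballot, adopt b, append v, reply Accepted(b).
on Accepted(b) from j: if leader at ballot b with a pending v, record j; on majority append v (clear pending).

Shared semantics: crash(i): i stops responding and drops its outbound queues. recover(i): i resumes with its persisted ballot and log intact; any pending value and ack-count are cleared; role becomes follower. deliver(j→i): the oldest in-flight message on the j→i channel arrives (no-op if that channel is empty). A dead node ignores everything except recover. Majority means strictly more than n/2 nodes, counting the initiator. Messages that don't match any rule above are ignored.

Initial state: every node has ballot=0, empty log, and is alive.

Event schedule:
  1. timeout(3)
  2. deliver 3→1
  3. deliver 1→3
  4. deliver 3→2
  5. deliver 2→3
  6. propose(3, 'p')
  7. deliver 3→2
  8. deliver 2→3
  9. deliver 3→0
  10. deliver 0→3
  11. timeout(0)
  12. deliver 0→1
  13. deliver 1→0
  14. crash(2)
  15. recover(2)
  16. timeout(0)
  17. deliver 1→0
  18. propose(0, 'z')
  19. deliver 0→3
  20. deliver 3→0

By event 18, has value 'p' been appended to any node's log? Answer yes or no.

after 1 — timeout(3): n3:cand/b7/[-]
after 2 — deliver 3→1: n1:foll/b7/[-]
after 3 — deliver 1→3: ·
after 4 — deliver 3→2: n2:foll/b7/[-]
after 5 — deliver 2→3: n3:lead/b7/[-]
after 6 — propose(3,'p'): ·
after 7 — deliver 3→2: n2:foll/b7/[p]
after 8 — deliver 2→3: ·
after 9 — deliver 3→0: n0:foll/b7/[-]
after 10 — deliver 0→3: ·
after 11 — timeout(0): n0:cand/b8/[-]
after 12 — deliver 0→1: n1:foll/b8/[-]
after 13 — deliver 1→0: ·
after 14 — crash(2): n2:✗foll/b7/[p]
after 15 — recover(2): n2:foll/b7/[p]
after 16 — timeout(0): n0:cand/b12/[-]
after 17 — deliver 1→0: ·
after 18 — propose(0,'z'): ·

yes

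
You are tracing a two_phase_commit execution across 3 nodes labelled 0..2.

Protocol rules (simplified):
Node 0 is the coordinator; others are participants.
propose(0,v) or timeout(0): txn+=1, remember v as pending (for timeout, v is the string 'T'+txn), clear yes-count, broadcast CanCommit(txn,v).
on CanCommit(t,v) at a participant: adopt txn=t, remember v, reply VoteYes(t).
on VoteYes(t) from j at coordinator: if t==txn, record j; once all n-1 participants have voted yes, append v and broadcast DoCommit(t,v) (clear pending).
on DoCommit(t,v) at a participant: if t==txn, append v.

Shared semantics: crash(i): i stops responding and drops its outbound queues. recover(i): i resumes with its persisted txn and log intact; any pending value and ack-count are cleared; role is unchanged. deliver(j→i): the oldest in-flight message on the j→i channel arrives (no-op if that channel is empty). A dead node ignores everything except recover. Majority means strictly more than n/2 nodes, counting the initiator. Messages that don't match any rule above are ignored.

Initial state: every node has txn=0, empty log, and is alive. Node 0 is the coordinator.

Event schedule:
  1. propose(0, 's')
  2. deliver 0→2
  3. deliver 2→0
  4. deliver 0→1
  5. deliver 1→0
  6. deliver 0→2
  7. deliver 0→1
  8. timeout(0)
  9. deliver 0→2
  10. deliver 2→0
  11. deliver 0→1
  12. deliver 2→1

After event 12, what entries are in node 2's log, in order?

s

after 1 — propose(0,'s'): n0:coor/t1/[-]
after 2 — deliver 0→2: n2:part/t1/[-]
after 3 — deliver 2→0: ·
after 4 — deliver 0→1: n1:part/t1/[-]
after 5 — deliver 1→0: n0:coor/t1/[s]
after 6 — deliver 0→2: n2:part/t1/[s]
after 7 — deliver 0→1: n1:part/t1/[s]
after 8 — timeout(0): n0:coor/t2/[s]
after 9 — deliver 0→2: n2:part/t2/[s]
after 10 — deliver 2→0: ·
after 11 — deliver 0→1: n1:part/t2/[s]
after 12 — deliver 2→1: ·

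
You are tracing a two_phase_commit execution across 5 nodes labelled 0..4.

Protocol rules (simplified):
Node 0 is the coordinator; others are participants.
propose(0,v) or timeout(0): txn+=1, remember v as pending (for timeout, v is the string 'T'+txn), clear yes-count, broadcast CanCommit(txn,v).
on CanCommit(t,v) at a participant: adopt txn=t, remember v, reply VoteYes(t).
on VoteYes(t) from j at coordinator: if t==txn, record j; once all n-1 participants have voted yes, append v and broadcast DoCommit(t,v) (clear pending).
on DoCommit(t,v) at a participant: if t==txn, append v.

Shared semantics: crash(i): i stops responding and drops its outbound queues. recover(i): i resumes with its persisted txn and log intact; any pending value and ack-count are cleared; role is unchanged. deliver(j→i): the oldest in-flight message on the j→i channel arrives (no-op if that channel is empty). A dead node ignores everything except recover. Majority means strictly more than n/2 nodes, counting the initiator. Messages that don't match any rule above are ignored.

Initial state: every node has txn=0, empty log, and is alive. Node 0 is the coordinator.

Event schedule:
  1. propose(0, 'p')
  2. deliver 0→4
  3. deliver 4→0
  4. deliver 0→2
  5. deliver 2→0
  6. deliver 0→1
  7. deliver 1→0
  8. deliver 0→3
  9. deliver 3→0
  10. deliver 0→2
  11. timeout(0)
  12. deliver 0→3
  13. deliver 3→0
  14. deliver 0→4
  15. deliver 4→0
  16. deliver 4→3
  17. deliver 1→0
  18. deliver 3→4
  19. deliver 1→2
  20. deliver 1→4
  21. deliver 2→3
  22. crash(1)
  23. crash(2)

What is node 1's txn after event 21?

1

e1 propose(0,'p'): 0[coor,t=1,-]
e2 deliver 0→4: 4[part,t=1,-]
e3 deliver 4→0: ·
e4 deliver 0→2: 2[part,t=1,-]
e5 deliver 2→0: ·
e6 deliver 0→1: 1[part,t=1,-]
e7 deliver 1→0: ·
e8 deliver 0→3: 3[part,t=1,-]
e9 deliver 3→0: 0[coor,t=1,p]
e10 deliver 0→2: 2[part,t=1,p]
e11 timeout(0): 0[coor,t=2,p]
e12 deliver 0→3: 3[part,t=1,p]
e13 deliver 3→0: ·
e14 deliver 0→4: 4[part,t=1,p]
e15 deliver 4→0: ·
e16 deliver 4→3: ·
e17 deliver 1→0: ·
e18 deliver 3→4: ·
e19 deliver 1→2: ·
e20 deliver 1→4: ·
e21 deliver 2→3: ·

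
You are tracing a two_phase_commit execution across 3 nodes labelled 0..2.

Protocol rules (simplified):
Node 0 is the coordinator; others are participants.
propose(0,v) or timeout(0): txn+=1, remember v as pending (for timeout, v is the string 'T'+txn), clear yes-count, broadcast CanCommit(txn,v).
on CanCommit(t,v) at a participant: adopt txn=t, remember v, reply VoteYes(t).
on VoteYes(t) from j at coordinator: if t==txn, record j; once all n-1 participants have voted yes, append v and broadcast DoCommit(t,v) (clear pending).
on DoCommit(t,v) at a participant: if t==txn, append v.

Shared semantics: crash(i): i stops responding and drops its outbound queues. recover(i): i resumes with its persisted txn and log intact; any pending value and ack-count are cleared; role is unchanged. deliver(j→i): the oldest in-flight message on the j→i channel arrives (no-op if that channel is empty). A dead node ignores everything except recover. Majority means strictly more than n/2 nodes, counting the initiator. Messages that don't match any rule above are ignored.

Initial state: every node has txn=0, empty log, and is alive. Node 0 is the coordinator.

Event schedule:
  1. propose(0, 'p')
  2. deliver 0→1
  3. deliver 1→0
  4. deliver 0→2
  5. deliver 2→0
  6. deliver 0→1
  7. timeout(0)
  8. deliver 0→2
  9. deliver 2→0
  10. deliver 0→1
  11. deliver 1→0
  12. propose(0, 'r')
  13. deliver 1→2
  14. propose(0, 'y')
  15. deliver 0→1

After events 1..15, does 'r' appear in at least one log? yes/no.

[1] propose(0,'p') → N0(coor t1 [-])
[2] deliver 0→1 → N1(part t1 [-])
[3] deliver 1→0 → ∅
[4] deliver 0→2 → N2(part t1 [-])
[5] deliver 2→0 → N0(coor t1 [p])
[6] deliver 0→1 → N1(part t1 [p])
[7] timeout(0) → N0(coor t2 [p])
[8] deliver 0→2 → N2(part t1 [p])
[9] deliver 2→0 → ∅
[10] deliver 0→1 → N1(part t2 [p])
[11] deliver 1→0 → ∅
[12] propose(0,'r') → N0(coor t3 [p])
[13] deliver 1→2 → ∅
[14] propose(0,'y') → N0(coor t4 [p])
[15] deliver 0→1 → N1(part t3 [p])

no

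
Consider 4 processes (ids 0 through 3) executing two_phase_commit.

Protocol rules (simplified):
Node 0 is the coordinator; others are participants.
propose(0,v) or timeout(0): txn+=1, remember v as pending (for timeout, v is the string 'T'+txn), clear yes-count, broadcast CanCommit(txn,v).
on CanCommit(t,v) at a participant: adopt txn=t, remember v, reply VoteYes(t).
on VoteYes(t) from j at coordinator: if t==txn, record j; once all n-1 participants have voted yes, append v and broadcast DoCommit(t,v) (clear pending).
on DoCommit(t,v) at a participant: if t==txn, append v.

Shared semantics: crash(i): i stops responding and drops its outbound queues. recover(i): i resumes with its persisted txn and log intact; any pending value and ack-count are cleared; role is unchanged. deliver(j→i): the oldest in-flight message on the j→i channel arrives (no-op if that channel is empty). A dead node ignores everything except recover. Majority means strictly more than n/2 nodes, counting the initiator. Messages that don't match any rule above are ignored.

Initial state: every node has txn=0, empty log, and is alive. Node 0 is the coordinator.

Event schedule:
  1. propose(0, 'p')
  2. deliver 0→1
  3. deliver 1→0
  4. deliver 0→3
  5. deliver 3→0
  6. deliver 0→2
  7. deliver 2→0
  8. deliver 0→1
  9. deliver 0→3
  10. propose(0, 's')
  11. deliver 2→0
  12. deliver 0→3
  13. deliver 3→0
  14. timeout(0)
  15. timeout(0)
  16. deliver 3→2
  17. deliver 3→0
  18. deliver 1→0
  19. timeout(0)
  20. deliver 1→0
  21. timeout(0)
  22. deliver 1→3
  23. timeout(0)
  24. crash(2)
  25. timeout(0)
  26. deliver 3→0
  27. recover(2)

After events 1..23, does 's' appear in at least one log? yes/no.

1. propose(0,'p'):  <0:coor t1 ->
2. deliver 0→1:  <1:part t1 ->
3. deliver 1→0:  nop
4. deliver 0→3:  <3:part t1 ->
5. deliver 3→0:  nop
6. deliver 0→2:  <2:part t1 ->
7. deliver 2→0:  <0:coor t1 p>
8. deliver 0→1:  <1:part t1 p>
9. deliver 0→3:  <3:part t1 p>
10. propose(0,'s'):  <0:coor t2 p>
11. deliver 2→0:  nop
12. deliver 0→3:  <3:part t2 p>
13. deliver 3→0:  nop
14. timeout(0):  <0:coor t3 p>
15. timeout(0):  <0:coor t4 p>
16. deliver 3→2:  nop
17. deliver 3→0:  nop
18. deliver 1→0:  nop
19. timeout(0):  <0:coor t5 p>
20. deliver 1→0:  nop
21. timeout(0):  <0:coor t6 p>
22. deliver 1→3:  nop
23. timeout(0):  <0:coor t7 p>

no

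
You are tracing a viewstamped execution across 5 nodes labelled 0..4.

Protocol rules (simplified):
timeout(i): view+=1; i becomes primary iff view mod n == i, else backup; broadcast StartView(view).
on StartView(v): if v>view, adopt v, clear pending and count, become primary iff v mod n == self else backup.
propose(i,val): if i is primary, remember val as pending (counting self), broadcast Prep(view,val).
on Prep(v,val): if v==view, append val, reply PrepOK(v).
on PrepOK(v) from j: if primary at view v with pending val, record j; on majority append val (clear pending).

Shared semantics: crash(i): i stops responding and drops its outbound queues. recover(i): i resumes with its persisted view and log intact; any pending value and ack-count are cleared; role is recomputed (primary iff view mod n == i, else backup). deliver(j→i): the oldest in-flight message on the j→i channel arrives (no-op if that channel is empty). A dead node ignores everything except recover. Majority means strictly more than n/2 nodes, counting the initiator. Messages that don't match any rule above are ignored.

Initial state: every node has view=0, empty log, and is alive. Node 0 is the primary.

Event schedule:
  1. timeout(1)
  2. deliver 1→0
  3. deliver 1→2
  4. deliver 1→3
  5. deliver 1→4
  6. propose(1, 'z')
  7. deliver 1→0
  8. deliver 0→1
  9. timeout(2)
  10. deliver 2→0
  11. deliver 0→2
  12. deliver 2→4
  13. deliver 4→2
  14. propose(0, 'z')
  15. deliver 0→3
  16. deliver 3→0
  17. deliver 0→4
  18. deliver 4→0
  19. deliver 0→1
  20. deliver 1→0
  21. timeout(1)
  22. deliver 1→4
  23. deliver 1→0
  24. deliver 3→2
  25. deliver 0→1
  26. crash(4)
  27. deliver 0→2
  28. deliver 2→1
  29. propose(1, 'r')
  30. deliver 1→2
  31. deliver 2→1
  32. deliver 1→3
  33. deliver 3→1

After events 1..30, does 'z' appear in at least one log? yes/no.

yes

e1 timeout(1): 1[prim,v=1,-]
e2 deliver 1→0: 0[back,v=1,-]
e3 deliver 1→2: 2[back,v=1,-]
e4 deliver 1→3: 3[back,v=1,-]
e5 deliver 1→4: 4[back,v=1,-]
e6 propose(1,'z'): ·
e7 deliver 1→0: 0[back,v=1,z]
e8 deliver 0→1: ·
e9 timeout(2): 2[prim,v=2,-]
e10 deliver 2→0: 0[back,v=2,z]
e11 deliver 0→2: ·
e12 deliver 2→4: 4[back,v=2,-]
e13 deliver 4→2: ·
e14 propose(0,'z'): ·
e15 deliver 0→3: ·
e16 deliver 3→0: ·
e17 deliver 0→4: ·
e18 deliver 4→0: ·
e19 deliver 0→1: ·
e20 deliver 1→0: ·
e21 timeout(1): 1[back,v=2,-]
e22 deliver 1→4: ·
e23 deliver 1→0: ·
e24 deliver 3→2: ·
e25 deliver 0→1: ·
e26 crash(4): 4[✗back,v=2,-]
e27 deliver 0→2: ·
e28 deliver 2→1: ·
e29 propose(1,'r'): ·
e30 deliver 1→2: ·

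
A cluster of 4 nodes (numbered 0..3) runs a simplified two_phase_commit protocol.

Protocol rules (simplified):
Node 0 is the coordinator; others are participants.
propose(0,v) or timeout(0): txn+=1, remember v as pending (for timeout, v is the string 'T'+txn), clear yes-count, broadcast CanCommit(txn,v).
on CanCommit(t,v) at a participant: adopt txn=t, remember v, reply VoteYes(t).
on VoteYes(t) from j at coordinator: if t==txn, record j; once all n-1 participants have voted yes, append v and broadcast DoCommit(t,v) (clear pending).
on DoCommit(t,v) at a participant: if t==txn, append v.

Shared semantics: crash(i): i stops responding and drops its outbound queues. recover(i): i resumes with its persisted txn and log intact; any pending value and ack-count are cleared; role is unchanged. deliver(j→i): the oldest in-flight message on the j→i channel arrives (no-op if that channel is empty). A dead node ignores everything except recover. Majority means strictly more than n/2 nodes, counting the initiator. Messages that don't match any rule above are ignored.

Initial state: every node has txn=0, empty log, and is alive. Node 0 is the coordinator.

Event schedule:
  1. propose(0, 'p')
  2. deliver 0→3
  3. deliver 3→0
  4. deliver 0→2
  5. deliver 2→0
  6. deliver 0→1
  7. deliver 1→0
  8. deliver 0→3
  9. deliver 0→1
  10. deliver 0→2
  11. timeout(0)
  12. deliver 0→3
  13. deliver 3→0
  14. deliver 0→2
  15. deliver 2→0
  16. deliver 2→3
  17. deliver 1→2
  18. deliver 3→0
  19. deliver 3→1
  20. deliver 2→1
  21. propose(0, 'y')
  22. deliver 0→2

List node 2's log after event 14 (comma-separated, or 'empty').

e1 propose(0,'p'): 0[coor,t=1,-]
e2 deliver 0→3: 3[part,t=1,-]
e3 deliver 3→0: ·
e4 deliver 0→2: 2[part,t=1,-]
e5 deliver 2→0: ·
e6 deliver 0→1: 1[part,t=1,-]
e7 deliver 1→0: 0[coor,t=1,p]
e8 deliver 0→3: 3[part,t=1,p]
e9 deliver 0→1: 1[part,t=1,p]
e10 deliver 0→2: 2[part,t=1,p]
e11 timeout(0): 0[coor,t=2,p]
e12 deliver 0→3: 3[part,t=2,p]
e13 deliver 3→0: ·
e14 deliver 0→2: 2[part,t=2,p]

p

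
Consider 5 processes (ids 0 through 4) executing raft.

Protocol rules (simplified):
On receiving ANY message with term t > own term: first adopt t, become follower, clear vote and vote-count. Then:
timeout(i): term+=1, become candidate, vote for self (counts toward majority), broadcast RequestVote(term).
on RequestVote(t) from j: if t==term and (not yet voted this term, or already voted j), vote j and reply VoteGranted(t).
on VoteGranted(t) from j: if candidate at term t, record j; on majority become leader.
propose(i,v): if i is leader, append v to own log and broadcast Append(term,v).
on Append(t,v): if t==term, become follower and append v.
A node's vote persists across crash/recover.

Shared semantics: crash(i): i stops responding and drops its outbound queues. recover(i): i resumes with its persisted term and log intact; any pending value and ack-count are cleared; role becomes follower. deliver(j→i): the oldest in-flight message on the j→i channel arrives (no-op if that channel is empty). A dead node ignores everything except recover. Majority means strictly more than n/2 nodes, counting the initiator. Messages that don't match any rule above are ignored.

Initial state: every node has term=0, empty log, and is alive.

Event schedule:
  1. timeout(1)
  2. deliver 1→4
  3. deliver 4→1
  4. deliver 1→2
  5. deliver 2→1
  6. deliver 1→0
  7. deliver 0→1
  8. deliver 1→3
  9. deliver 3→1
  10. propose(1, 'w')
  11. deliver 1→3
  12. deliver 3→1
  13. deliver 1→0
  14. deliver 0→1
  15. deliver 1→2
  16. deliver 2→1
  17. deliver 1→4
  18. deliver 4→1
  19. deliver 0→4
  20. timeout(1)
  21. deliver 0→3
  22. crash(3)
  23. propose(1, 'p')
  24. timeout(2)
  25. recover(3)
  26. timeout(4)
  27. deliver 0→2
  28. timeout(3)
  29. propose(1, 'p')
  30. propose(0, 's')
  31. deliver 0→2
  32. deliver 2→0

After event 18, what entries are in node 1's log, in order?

1. timeout(1):  <1:cand t1 ->
2. deliver 1→4:  <4:foll t1 ->
3. deliver 4→1:  nop
4. deliver 1→2:  <2:foll t1 ->
5. deliver 2→1:  <1:lead t1 ->
6. deliver 1→0:  <0:foll t1 ->
7. deliver 0→1:  nop
8. deliver 1→3:  <3:foll t1 ->
9. deliver 3→1:  nop
10. propose(1,'w'):  <1:lead t1 w>
11. deliver 1→3:  <3:foll t1 w>
12. deliver 3→1:  nop
13. deliver 1→0:  <0:foll t1 w>
14. deliver 0→1:  nop
15. deliver 1→2:  <2:foll t1 w>
16. deliver 2→1:  nop
17. deliver 1→4:  <4:foll t1 w>
18. deliver 4→1:  nop

w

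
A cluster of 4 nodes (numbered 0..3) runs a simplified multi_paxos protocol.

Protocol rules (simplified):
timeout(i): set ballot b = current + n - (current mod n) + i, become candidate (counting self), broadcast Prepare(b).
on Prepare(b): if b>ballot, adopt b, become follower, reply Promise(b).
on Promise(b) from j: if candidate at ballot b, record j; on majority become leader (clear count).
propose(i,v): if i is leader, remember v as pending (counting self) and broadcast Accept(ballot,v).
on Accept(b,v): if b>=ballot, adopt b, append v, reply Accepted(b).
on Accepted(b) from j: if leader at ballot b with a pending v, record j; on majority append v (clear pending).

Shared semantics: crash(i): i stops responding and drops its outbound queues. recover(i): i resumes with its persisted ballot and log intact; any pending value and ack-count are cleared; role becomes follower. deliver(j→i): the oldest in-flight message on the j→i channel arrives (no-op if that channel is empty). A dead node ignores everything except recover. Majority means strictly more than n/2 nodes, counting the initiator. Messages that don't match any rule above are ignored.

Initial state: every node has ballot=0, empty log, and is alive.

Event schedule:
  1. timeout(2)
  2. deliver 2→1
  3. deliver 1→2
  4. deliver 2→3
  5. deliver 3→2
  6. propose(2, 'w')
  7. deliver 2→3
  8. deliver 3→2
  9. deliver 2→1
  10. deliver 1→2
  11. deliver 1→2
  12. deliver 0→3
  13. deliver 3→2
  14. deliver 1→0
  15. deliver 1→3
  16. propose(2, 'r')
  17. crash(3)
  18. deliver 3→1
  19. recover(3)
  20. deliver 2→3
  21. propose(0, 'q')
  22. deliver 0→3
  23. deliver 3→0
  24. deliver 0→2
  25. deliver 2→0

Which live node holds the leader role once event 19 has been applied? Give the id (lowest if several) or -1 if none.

[1] timeout(2) → N2(cand b6 [-])
[2] deliver 2→1 → N1(foll b6 [-])
[3] deliver 1→2 → ∅
[4] deliver 2→3 → N3(foll b6 [-])
[5] deliver 3→2 → N2(lead b6 [-])
[6] propose(2,'w') → ∅
[7] deliver 2→3 → N3(foll b6 [w])
[8] deliver 3→2 → ∅
[9] deliver 2→1 → N1(foll b6 [w])
[10] deliver 1→2 → N2(lead b6 [w])
[11] deliver 1→2 → ∅
[12] deliver 0→3 → ∅
[13] deliver 3→2 → ∅
[14] deliver 1→0 → ∅
[15] deliver 1→3 → ∅
[16] propose(2,'r') → ∅
[17] crash(3) → N3(✗foll b6 [w])
[18] deliver 3→1 → ∅
[19] recover(3) → N3(foll b6 [w])

2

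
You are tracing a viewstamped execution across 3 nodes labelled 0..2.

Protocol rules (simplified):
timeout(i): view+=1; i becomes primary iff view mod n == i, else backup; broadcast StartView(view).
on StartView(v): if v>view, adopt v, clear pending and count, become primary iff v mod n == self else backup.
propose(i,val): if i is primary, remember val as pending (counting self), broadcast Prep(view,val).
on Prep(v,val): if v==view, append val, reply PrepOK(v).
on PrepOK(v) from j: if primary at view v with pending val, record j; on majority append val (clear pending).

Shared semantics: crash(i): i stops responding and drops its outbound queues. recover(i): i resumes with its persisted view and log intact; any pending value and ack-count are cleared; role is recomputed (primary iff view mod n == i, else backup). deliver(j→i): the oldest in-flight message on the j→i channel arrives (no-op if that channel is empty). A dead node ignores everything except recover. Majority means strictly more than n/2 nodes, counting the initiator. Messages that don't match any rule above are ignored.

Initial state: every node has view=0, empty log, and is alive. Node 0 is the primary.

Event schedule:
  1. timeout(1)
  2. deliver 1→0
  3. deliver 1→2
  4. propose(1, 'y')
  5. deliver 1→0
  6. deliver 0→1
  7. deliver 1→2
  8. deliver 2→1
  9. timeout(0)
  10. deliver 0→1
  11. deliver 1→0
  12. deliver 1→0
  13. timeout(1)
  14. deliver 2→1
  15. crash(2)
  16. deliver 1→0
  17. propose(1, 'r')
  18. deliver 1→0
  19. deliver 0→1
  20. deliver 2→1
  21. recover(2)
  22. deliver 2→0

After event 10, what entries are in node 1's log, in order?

1. timeout(1):  <1:prim v1 ->
2. deliver 1→0:  <0:back v1 ->
3. deliver 1→2:  <2:back v1 ->
4. propose(1,'y'):  nop
5. deliver 1→0:  <0:back v1 y>
6. deliver 0→1:  <1:prim v1 y>
7. deliver 1→2:  <2:back v1 y>
8. deliver 2→1:  nop
9. timeout(0):  <0:back v2 y>
10. deliver 0→1:  <1:back v2 y>

y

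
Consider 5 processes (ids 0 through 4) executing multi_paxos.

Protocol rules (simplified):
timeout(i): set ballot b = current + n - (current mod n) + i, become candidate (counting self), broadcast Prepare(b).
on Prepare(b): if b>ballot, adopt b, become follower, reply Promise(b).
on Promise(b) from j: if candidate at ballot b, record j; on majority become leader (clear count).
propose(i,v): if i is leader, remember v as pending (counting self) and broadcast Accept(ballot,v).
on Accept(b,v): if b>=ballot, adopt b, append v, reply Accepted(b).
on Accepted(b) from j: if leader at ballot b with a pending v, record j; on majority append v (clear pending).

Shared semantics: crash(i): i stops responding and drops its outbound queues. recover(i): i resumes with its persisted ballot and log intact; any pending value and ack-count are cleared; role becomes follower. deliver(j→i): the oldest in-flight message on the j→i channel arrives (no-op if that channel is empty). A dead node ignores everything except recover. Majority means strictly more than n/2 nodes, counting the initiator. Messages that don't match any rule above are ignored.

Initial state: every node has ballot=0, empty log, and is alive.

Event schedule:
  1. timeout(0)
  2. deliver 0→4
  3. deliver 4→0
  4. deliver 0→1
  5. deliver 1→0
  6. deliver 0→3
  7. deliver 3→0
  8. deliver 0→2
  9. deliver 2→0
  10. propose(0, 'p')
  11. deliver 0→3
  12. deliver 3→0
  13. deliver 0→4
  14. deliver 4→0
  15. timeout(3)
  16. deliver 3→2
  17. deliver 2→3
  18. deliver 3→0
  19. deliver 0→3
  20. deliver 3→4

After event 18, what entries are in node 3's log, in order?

p

e1 timeout(0): 0[cand,b=5,-]
e2 deliver 0→4: 4[foll,b=5,-]
e3 deliver 4→0: ·
e4 deliver 0→1: 1[foll,b=5,-]
e5 deliver 1→0: 0[lead,b=5,-]
e6 deliver 0→3: 3[foll,b=5,-]
e7 deliver 3→0: ·
e8 deliver 0→2: 2[foll,b=5,-]
e9 deliver 2→0: ·
e10 propose(0,'p'): ·
e11 deliver 0→3: 3[foll,b=5,p]
e12 deliver 3→0: ·
e13 deliver 0→4: 4[foll,b=5,p]
e14 deliver 4→0: 0[lead,b=5,p]
e15 timeout(3): 3[cand,b=13,p]
e16 deliver 3→2: 2[foll,b=13,-]
e17 deliver 2→3: ·
e18 deliver 3→0: 0[foll,b=13,p]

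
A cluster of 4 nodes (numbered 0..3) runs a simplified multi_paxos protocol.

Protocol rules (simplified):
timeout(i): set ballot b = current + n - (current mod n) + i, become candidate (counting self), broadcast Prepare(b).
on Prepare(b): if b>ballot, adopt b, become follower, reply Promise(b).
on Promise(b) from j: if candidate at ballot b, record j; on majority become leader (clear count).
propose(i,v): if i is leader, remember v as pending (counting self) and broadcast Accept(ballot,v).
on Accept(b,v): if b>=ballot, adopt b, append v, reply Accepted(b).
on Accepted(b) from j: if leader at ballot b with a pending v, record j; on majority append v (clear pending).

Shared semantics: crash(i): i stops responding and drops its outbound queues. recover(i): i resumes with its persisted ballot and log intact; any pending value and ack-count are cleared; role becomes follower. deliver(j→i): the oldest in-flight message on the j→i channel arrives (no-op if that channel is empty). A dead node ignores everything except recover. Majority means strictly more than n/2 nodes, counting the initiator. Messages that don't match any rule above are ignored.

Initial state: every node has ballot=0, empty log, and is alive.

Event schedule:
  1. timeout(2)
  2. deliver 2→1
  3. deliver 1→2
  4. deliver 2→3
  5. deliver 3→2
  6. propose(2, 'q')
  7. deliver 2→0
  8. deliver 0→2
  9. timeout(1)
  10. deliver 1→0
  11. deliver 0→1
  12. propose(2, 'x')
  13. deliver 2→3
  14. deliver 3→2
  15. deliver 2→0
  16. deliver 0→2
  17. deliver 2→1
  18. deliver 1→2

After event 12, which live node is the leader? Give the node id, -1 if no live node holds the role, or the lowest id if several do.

2

after 1 — timeout(2): n2:cand/b6/[-]
after 2 — deliver 2→1: n1:foll/b6/[-]
after 3 — deliver 1→2: ·
after 4 — deliver 2→3: n3:foll/b6/[-]
after 5 — deliver 3→2: n2:lead/b6/[-]
after 6 — propose(2,'q'): ·
after 7 — deliver 2→0: n0:foll/b6/[-]
after 8 — deliver 0→2: ·
after 9 — timeout(1): n1:cand/b9/[-]
after 10 — deliver 1→0: n0:foll/b9/[-]
after 11 — deliver 0→1: ·
after 12 — propose(2,'x'): ·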